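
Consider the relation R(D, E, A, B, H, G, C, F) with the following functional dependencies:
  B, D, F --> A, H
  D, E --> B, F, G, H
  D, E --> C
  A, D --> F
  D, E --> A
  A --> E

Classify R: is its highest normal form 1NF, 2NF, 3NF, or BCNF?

Candidate keys: {A, D}, {B, D, F}, {D, E}. Prime attributes: {A, B, D, E, F}.
A --> E breaks BCNF: {A}⁺ = {A, E}, so {A} is not a superkey.
Its right-hand attributes {E} are all prime, as are those of every other non-superkey FD — the relation is in 3NF.

3NF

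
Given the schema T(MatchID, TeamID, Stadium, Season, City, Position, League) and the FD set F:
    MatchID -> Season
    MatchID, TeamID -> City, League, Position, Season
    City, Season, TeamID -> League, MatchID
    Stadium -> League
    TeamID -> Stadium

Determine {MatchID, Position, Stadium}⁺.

Start with {MatchID, Position, Stadium}.
MatchID -> Season applies; add {Season} → now {MatchID, Position, Season, Stadium}.
Stadium -> League applies; add {League} → now {League, MatchID, Position, Season, Stadium}.
No further FD applies.

{League, MatchID, Position, Season, Stadium}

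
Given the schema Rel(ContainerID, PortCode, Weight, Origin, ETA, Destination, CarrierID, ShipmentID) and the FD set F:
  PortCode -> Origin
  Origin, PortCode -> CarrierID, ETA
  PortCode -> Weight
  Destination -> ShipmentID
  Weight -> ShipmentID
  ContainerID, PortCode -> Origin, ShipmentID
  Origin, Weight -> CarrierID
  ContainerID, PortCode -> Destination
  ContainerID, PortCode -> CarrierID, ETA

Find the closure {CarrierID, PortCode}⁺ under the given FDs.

{CarrierID, ETA, Origin, PortCode, ShipmentID, Weight}

Start with {CarrierID, PortCode}.
PortCode -> Origin applies; add {Origin} → now {CarrierID, Origin, PortCode}.
Origin, PortCode -> CarrierID, ETA applies; add {ETA} → now {CarrierID, ETA, Origin, PortCode}.
PortCode -> Weight applies; add {Weight} → now {CarrierID, ETA, Origin, PortCode, Weight}.
Weight -> ShipmentID applies; add {ShipmentID} → now {CarrierID, ETA, Origin, PortCode, ShipmentID, Weight}.
No further FD applies.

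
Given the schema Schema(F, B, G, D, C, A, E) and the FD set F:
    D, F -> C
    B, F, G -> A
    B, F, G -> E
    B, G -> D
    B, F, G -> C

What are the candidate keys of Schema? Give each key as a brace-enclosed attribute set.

No FD produces {B, F, G}, so they must be in every candidate key.
{B, F, G}⁺ = {A, B, C, D, E, F, G}, which is every attribute, so {B, F, G} is a candidate key.
Every other attribute set either contains this one or has a smaller closure.

{B, F, G}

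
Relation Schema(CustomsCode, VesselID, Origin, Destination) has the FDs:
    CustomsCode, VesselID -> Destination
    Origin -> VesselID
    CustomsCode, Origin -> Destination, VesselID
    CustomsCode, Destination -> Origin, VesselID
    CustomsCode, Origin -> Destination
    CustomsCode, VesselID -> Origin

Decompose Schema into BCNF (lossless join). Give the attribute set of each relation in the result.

Candidate keys of the original relation: {CustomsCode, Destination}, {CustomsCode, Origin}, {CustomsCode, VesselID}.
{CustomsCode, Destination, Origin, VesselID}: {Origin} determines {Origin, VesselID} here but is not a superkey — split on Origin -> VesselID, giving {Origin, VesselID} and {CustomsCode, Destination, Origin}.
{Origin, VesselID} is in BCNF.
{CustomsCode, Destination, Origin} is in BCNF.

{CustomsCode, Destination, Origin}; {Origin, VesselID}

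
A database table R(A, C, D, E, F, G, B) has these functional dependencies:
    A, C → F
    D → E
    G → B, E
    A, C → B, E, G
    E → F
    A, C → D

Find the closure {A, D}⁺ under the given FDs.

Start with {A, D}.
D → E applies; add {E} → now {A, D, E}.
E → F applies; add {F} → now {A, D, E, F}.
No further FD applies.

{A, D, E, F}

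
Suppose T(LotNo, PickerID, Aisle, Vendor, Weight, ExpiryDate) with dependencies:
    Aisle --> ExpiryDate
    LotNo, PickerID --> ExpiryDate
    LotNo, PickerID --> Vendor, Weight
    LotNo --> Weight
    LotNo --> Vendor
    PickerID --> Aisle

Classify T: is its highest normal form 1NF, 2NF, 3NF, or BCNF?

1NF

Candidate key: {LotNo, PickerID}. Prime attributes: {LotNo, PickerID}.
Aisle --> ExpiryDate breaks BCNF: {Aisle}⁺ = {Aisle, ExpiryDate}, so {Aisle} is not a superkey.
Aisle --> ExpiryDate determines the non-prime attribute {ExpiryDate} from a non-superkey — 3NF is violated.
Since {LotNo} ⊂ {LotNo, PickerID} and {LotNo}⁺ ⊇ {Vendor, Weight} with {Vendor, Weight} non-prime, there is a partial dependency; 2NF fails.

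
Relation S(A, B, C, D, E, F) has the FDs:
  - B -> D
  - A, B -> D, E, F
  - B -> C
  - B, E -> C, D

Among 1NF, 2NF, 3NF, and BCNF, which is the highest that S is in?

1NF

Candidate key: {A, B}. Prime attributes: {A, B}.
B -> D breaks BCNF: {B}⁺ = {B, C, D}, so {B} is not a superkey.
B -> D determines the non-prime attribute {D} from a non-superkey — 3NF is violated.
Since {B} ⊂ {A, B} and {B}⁺ ⊇ {C, D} with {C, D} non-prime, there is a partial dependency; 2NF fails.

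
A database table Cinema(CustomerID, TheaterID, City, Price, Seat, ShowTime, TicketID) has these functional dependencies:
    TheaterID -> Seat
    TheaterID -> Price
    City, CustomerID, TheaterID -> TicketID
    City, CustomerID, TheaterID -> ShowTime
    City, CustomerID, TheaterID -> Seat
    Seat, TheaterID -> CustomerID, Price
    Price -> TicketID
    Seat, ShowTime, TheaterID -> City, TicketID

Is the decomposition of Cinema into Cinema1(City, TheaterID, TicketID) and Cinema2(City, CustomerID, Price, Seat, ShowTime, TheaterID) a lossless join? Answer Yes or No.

Common attributes: {City, TheaterID}; their closure is {City, CustomerID, Price, Seat, ShowTime, TheaterID, TicketID}.
This includes all of Cinema1, so the common attributes are a superkey of Cinema1 — the join is lossless.

Yes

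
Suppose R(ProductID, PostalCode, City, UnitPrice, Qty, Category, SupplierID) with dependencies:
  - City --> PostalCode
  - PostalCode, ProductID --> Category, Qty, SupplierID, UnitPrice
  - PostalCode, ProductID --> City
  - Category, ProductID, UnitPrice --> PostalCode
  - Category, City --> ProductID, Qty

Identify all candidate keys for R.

{Category, City}⁺ = {Category, City, PostalCode, ProductID, Qty, SupplierID, UnitPrice} — all of the relation — so {Category, City} is a candidate key.
{City, ProductID}⁺ = {Category, City, PostalCode, ProductID, Qty, SupplierID, UnitPrice} — all of the relation — so {City, ProductID} is a candidate key.
{PostalCode, ProductID}⁺ = {Category, City, PostalCode, ProductID, Qty, SupplierID, UnitPrice} — all of the relation — so {PostalCode, ProductID} is a candidate key.
{Category, ProductID, UnitPrice}⁺ = {Category, City, PostalCode, ProductID, Qty, SupplierID, UnitPrice} — all of the relation — so {Category, ProductID, UnitPrice} is a candidate key.
Any other superkey properly contains one of these, so there are no further candidate keys.

{Category, City}, {Category, ProductID, UnitPrice}, {City, ProductID}, {PostalCode, ProductID}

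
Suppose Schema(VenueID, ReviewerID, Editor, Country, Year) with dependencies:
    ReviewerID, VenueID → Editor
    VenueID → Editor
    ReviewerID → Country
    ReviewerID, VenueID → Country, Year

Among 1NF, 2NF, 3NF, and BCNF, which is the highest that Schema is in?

1NF

Candidate key: {ReviewerID, VenueID}. Prime attributes: {ReviewerID, VenueID}.
VenueID → Editor breaks BCNF: {VenueID}⁺ = {Editor, VenueID}, so {VenueID} is not a superkey.
VenueID → Editor has non-prime {Editor} on the right and a non-superkey on the left, so 3NF fails.
Since {ReviewerID} ⊂ {ReviewerID, VenueID} and {ReviewerID}⁺ ⊇ {Country} with {Country} non-prime, there is a partial dependency; 2NF fails.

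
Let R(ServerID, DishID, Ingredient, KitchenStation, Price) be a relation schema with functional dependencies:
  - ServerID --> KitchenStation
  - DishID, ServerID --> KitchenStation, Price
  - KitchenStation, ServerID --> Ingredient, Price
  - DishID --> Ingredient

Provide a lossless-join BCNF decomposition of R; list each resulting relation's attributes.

Candidate key of the original relation: {DishID, ServerID}.
In {DishID, Ingredient, KitchenStation, Price, ServerID}, {ServerID} is not a superkey ({ServerID}⁺ restricted to this set is {Ingredient, KitchenStation, Price, ServerID}), so split on ServerID --> Ingredient, KitchenStation, Price into {Ingredient, KitchenStation, Price, ServerID} and {DishID, ServerID}.
{Ingredient, KitchenStation, Price, ServerID} is in BCNF.
{DishID, ServerID} is in BCNF.

{DishID, ServerID}; {Ingredient, KitchenStation, Price, ServerID}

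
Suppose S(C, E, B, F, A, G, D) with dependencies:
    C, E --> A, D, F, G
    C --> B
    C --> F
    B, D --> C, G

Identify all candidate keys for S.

{E} never appears on the right of any FD, so every key must include it.
{C, E}⁺ = {A, B, C, D, E, F, G}, which is every attribute, so {C, E} is a candidate key.
{B, D, E}⁺ = {A, B, C, D, E, F, G}, which is every attribute, so {B, D, E} is a candidate key.
These are minimal and exhaustive — every other superkey contains one of them.

{B, D, E}, {C, E}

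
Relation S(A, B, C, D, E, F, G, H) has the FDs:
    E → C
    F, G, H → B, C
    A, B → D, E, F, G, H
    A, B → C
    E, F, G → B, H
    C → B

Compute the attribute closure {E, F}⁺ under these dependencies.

Start with {E, F}.
E → C applies; add {C} → now {C, E, F}.
C → B applies; add {B} → now {B, C, E, F}.
No further FD applies.

{B, C, E, F}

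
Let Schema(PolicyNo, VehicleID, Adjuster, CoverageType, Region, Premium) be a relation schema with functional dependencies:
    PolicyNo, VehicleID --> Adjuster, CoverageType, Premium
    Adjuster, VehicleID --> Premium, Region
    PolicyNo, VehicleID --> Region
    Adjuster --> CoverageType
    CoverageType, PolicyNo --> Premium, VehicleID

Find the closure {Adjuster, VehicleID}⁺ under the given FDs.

{Adjuster, CoverageType, Premium, Region, VehicleID}

Start with {Adjuster, VehicleID}.
Adjuster, VehicleID --> Premium, Region applies; add {Premium, Region} → now {Adjuster, Premium, Region, VehicleID}.
Adjuster --> CoverageType applies; add {CoverageType} → now {Adjuster, CoverageType, Premium, Region, VehicleID}.
No further FD applies.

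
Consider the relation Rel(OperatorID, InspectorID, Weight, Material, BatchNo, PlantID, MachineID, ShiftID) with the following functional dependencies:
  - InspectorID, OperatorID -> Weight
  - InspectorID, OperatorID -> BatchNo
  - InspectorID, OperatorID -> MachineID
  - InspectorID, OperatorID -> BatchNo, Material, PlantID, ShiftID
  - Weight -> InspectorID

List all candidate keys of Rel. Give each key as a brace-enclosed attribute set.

{InspectorID, OperatorID}, {OperatorID, Weight}

Attributes never on any right-hand side: {OperatorID} — every candidate key must contain it.
{InspectorID, OperatorID}⁺ = {BatchNo, InspectorID, MachineID, Material, OperatorID, PlantID, ShiftID, Weight} — all of the relation — so {InspectorID, OperatorID} is a candidate key.
{OperatorID, Weight}⁺ = {BatchNo, InspectorID, MachineID, Material, OperatorID, PlantID, ShiftID, Weight} — all of the relation — so {OperatorID, Weight} is a candidate key.
These are minimal and exhaustive — every other superkey contains one of them.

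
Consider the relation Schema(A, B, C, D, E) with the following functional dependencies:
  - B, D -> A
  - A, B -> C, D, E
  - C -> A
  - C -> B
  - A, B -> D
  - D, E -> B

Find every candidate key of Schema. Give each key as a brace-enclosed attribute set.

{A, B}, {B, D}, {C}, {D, E}

{C}⁺ = {A, B, C, D, E}, which is every attribute, so {C} is a candidate key.
{A, B}⁺ = {A, B, C, D, E}, which is every attribute, so {A, B} is a candidate key.
{B, D}⁺ = {A, B, C, D, E}, which is every attribute, so {B, D} is a candidate key.
{D, E}⁺ = {A, B, C, D, E}, which is every attribute, so {D, E} is a candidate key.
No proper subset of any of these is a key, and no other minimal superkey exists.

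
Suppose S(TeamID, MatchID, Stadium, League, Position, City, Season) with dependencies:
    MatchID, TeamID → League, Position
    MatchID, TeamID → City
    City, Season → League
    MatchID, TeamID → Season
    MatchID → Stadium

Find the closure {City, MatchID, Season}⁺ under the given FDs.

{City, League, MatchID, Season, Stadium}

Start with {City, MatchID, Season}.
City, Season → League applies; add {League} → now {City, League, MatchID, Season}.
MatchID → Stadium applies; add {Stadium} → now {City, League, MatchID, Season, Stadium}.
No further FD applies.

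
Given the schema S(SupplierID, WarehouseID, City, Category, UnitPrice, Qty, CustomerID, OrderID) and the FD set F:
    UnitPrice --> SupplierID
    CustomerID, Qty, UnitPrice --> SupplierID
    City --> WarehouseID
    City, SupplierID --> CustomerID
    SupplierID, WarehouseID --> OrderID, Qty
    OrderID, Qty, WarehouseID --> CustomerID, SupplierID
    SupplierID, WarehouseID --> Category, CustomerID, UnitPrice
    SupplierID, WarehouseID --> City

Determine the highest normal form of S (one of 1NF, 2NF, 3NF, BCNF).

3NF

Candidate keys: {City, OrderID, Qty}, {City, SupplierID}, {City, UnitPrice}, {OrderID, Qty, WarehouseID}, {SupplierID, WarehouseID}, {UnitPrice, WarehouseID}. Prime attributes: {City, OrderID, Qty, SupplierID, UnitPrice, WarehouseID}.
UnitPrice --> SupplierID: {UnitPrice}⁺ = {SupplierID, UnitPrice}, which is not all of the attributes, so the left side is not a superkey — BCNF is violated.
But every attribute on its right side ({SupplierID}) is prime, and the same holds for every other non-superkey FD, so 3NF still holds.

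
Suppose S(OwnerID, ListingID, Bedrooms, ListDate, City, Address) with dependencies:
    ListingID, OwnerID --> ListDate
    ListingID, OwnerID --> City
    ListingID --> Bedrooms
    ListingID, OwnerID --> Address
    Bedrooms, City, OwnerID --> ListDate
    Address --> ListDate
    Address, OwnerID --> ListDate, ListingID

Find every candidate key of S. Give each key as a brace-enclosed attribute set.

{Address, OwnerID}, {ListingID, OwnerID}

{OwnerID} never appears on the right of any FD, so every key must include it.
{Address, OwnerID} is a candidate key since {Address, OwnerID}⁺ = {Address, Bedrooms, City, ListDate, ListingID, OwnerID} covers every attribute.
{ListingID, OwnerID} is a candidate key since {ListingID, OwnerID}⁺ = {Address, Bedrooms, City, ListDate, ListingID, OwnerID} covers every attribute.
These are minimal and exhaustive — every other superkey contains one of them.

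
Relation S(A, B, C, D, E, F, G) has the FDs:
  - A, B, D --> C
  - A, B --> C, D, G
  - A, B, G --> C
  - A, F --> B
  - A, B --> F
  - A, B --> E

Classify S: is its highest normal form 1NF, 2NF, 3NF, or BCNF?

Candidate keys: {A, B}, {A, F}. Prime attributes: {A, B, F}.
Each dependency's left side is a superkey — BCNF holds.

BCNF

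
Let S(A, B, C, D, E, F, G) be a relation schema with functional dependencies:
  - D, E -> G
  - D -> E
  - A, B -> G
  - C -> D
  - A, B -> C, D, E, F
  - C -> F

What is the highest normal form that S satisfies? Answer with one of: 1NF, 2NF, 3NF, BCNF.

Candidate key: {A, B}. Prime attributes: {A, B}.
For D, E -> G we have {D, E}⁺ = {D, E, G}; {D, E} is not a superkey, so BCNF fails.
D, E -> G determines the non-prime attribute {G} from a non-superkey — 3NF is violated.
Checking every proper subset of each key, none determines a non-prime attribute — 2NF is satisfied.

2NF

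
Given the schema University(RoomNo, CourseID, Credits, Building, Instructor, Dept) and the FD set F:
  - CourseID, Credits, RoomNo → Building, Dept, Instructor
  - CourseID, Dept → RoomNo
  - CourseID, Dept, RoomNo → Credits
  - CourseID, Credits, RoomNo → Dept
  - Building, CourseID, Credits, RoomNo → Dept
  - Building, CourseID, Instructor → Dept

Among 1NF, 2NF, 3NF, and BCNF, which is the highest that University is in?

Candidate keys: {Building, CourseID, Instructor}, {CourseID, Credits, RoomNo}, {CourseID, Dept}. Prime attributes: {Building, CourseID, Credits, Dept, Instructor, RoomNo}.
The left-hand side of every FD is a superkey, so BCNF is satisfied.

BCNF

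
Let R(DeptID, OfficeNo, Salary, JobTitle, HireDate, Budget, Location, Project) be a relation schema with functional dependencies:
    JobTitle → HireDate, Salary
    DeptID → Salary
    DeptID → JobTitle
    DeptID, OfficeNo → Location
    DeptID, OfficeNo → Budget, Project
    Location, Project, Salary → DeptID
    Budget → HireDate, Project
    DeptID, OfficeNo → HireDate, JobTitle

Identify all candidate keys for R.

{Budget, JobTitle, Location, OfficeNo}, {Budget, Location, OfficeNo, Salary}, {DeptID, OfficeNo}, {JobTitle, Location, OfficeNo, Project}, {Location, OfficeNo, Project, Salary}

Attributes never on any right-hand side: {OfficeNo} — every candidate key must contain it.
{DeptID, OfficeNo}⁺ = {Budget, DeptID, HireDate, JobTitle, Location, OfficeNo, Project, Salary} — all of the relation — so {DeptID, OfficeNo} is a candidate key.
{Budget, JobTitle, Location, OfficeNo}⁺ = {Budget, DeptID, HireDate, JobTitle, Location, OfficeNo, Project, Salary} — all of the relation — so {Budget, JobTitle, Location, OfficeNo} is a candidate key.
{Budget, Location, OfficeNo, Salary}⁺ = {Budget, DeptID, HireDate, JobTitle, Location, OfficeNo, Project, Salary} — all of the relation — so {Budget, Location, OfficeNo, Salary} is a candidate key.
{JobTitle, Location, OfficeNo, Project}⁺ = {Budget, DeptID, HireDate, JobTitle, Location, OfficeNo, Project, Salary} — all of the relation — so {JobTitle, Location, OfficeNo, Project} is a candidate key.
{Location, OfficeNo, Project, Salary}⁺ = {Budget, DeptID, HireDate, JobTitle, Location, OfficeNo, Project, Salary} — all of the relation — so {Location, OfficeNo, Project, Salary} is a candidate key.
Any other superkey properly contains one of these, so there are no further candidate keys.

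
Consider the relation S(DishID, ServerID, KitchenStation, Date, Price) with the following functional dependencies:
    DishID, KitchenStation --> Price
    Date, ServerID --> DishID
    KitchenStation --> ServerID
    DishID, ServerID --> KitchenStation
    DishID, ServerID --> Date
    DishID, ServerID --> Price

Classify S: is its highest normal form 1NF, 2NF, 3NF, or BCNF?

Candidate keys: {Date, KitchenStation}, {Date, ServerID}, {DishID, KitchenStation}, {DishID, ServerID}. Prime attributes: {Date, DishID, KitchenStation, ServerID}.
KitchenStation --> ServerID: {KitchenStation}⁺ = {KitchenStation, ServerID}, which is not all of the attributes, so the left side is not a superkey — BCNF is violated.
Since {ServerID} ⊆ prime attributes and every other non-superkey FD also has a prime right side, the schema is in 3NF.

3NF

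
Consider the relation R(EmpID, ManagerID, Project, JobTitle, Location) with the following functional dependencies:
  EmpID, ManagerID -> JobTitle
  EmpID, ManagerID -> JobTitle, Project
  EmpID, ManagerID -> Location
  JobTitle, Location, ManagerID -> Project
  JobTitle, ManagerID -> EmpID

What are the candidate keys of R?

{ManagerID} never appears on the right of any FD, so every key must include it.
{EmpID, ManagerID} is a candidate key since {EmpID, ManagerID}⁺ = {EmpID, JobTitle, Location, ManagerID, Project} covers every attribute.
{JobTitle, ManagerID} is a candidate key since {JobTitle, ManagerID}⁺ = {EmpID, JobTitle, Location, ManagerID, Project} covers every attribute.
No proper subset of any of these is a key, and no other minimal superkey exists.

{EmpID, ManagerID}, {JobTitle, ManagerID}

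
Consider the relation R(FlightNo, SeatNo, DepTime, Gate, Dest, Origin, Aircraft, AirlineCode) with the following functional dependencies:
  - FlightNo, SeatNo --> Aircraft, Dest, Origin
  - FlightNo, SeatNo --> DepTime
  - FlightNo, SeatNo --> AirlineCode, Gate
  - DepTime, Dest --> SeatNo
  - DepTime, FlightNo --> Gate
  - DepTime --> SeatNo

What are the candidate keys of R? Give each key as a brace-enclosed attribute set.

{DepTime, FlightNo}, {FlightNo, SeatNo}

No FD produces {FlightNo}, so it must be in every candidate key.
{DepTime, FlightNo}⁺ = {Aircraft, AirlineCode, DepTime, Dest, FlightNo, Gate, Origin, SeatNo}, which is every attribute, so {DepTime, FlightNo} is a candidate key.
{FlightNo, SeatNo}⁺ = {Aircraft, AirlineCode, DepTime, Dest, FlightNo, Gate, Origin, SeatNo}, which is every attribute, so {FlightNo, SeatNo} is a candidate key.
No proper subset of any of these is a key, and no other minimal superkey exists.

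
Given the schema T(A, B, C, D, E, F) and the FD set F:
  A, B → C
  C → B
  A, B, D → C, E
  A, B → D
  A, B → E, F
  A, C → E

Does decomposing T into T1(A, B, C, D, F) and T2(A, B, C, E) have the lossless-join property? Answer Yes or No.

Yes

Common attributes: {A, B, C}; their closure is {A, B, C, D, E, F}.
This includes all of T1, so the common attributes are a superkey of T1 — the join is lossless.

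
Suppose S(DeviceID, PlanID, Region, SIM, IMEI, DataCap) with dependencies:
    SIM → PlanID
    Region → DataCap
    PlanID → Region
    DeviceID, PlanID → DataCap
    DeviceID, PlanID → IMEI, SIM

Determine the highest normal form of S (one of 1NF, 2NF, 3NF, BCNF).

Candidate keys: {DeviceID, PlanID}, {DeviceID, SIM}. Prime attributes: {DeviceID, PlanID, SIM}.
SIM → PlanID breaks BCNF: {SIM}⁺ = {DataCap, PlanID, Region, SIM}, so {SIM} is not a superkey.
Because {DataCap} is non-prime and the left side of Region → DataCap is not a superkey, the relation is not in 3NF.
{PlanID} is a proper subset of the key {DeviceID, PlanID}, and {PlanID}⁺ contains the non-prime attributes {DataCap, Region} — a partial dependency, so 2NF is violated.

1NF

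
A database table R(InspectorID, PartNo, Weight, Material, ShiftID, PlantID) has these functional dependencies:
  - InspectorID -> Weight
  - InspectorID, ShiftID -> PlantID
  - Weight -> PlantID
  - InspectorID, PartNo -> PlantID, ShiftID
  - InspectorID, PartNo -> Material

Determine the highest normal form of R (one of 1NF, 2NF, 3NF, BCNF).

Candidate key: {InspectorID, PartNo}. Prime attributes: {InspectorID, PartNo}.
For InspectorID -> Weight we have {InspectorID}⁺ = {InspectorID, PlantID, Weight}; {InspectorID} is not a superkey, so BCNF fails.
InspectorID -> Weight has non-prime {Weight} on the right and a non-superkey on the left, so 3NF fails.
The proper key subset {InspectorID} of {InspectorID, PartNo} determines non-prime {PlantID, Weight}, so the relation is not even in 2NF.

1NF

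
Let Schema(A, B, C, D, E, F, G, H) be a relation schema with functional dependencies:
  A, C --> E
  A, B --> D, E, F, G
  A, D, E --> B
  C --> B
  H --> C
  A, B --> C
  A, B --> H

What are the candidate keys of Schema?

{A} never appears on the right of any FD, so every key must include it.
Closure of {A, B} is {A, B, C, D, E, F, G, H}, the whole schema; {A, B} is a candidate key.
Closure of {A, C} is {A, B, C, D, E, F, G, H}, the whole schema; {A, C} is a candidate key.
Closure of {A, H} is {A, B, C, D, E, F, G, H}, the whole schema; {A, H} is a candidate key.
Closure of {A, D, E} is {A, B, C, D, E, F, G, H}, the whole schema; {A, D, E} is a candidate key.
These are minimal and exhaustive — every other superkey contains one of them.

{A, B}, {A, C}, {A, D, E}, {A, H}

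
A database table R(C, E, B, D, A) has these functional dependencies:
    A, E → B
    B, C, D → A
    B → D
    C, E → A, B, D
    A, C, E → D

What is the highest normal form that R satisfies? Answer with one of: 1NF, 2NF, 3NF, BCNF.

2NF

Candidate key: {C, E}. Prime attributes: {C, E}.
A, E → B breaks BCNF: {A, E}⁺ = {A, B, D, E}, so {A, E} is not a superkey.
Because {B} is non-prime and the left side of A, E → B is not a superkey, the relation is not in 3NF.
No non-prime attribute depends on a proper subset of any candidate key, so 2NF holds.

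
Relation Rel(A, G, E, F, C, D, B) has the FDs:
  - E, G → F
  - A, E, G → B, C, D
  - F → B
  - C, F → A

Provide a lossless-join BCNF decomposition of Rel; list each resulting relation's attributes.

{A, C, D, E, G}; {B, F}; {E, F, G}

Candidate keys of the original relation: {A, E, G}, {C, E, G}.
{A, B, C, D, E, F, G}: {E, G} determines {B, E, F, G} here but is not a superkey — split on E, G → B, F, giving {B, E, F, G} and {A, C, D, E, G}.
{B, E, F, G}: {F} determines {B, F} here but is not a superkey — split on F → B, giving {B, F} and {E, F, G}.
{B, F} is in BCNF.
{E, F, G} is in BCNF.
{A, C, D, E, G} is in BCNF.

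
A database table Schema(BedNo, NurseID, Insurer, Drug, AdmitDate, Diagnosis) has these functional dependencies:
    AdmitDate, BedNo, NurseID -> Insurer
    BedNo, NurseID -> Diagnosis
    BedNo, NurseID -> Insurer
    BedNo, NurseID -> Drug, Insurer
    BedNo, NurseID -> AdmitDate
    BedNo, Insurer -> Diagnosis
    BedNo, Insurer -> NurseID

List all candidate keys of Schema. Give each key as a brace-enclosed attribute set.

{BedNo} never appears on the right of any FD, so every key must include it.
{BedNo, Insurer}⁺ = {AdmitDate, BedNo, Diagnosis, Drug, Insurer, NurseID}, which is every attribute, so {BedNo, Insurer} is a candidate key.
{BedNo, NurseID}⁺ = {AdmitDate, BedNo, Diagnosis, Drug, Insurer, NurseID}, which is every attribute, so {BedNo, NurseID} is a candidate key.
Any other superkey properly contains one of these, so there are no further candidate keys.

{BedNo, Insurer}, {BedNo, NurseID}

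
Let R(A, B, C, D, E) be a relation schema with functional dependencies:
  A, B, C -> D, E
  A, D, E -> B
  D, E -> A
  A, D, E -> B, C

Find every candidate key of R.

{D, E} is a candidate key since {D, E}⁺ = {A, B, C, D, E} covers every attribute.
{A, B, C} is a candidate key since {A, B, C}⁺ = {A, B, C, D, E} covers every attribute.
These are minimal and exhaustive — every other superkey contains one of them.

{A, B, C}, {D, E}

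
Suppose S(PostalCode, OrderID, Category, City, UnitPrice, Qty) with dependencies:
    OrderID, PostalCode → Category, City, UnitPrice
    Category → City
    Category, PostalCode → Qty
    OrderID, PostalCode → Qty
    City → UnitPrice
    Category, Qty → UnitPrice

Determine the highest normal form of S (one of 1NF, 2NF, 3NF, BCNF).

Candidate key: {OrderID, PostalCode}. Prime attributes: {OrderID, PostalCode}.
Category → City breaks BCNF: {Category}⁺ = {Category, City, UnitPrice}, so {Category} is not a superkey.
Category → City has non-prime {City} on the right and a non-superkey on the left, so 3NF fails.
Checking every proper subset of each key, none determines a non-prime attribute — 2NF is satisfied.

2NF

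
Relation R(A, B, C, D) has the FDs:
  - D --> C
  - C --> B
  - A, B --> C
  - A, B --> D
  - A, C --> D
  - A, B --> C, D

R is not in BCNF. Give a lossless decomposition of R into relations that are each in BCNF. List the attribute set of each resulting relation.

Candidate keys of the original relation: {A, B}, {A, C}, {A, D}.
Within {A, B, C, D}: {D}⁺ ∩ {A, B, C, D} = {B, C, D}, not the whole set, so D --> B, C violates BCNF; decompose into {B, C, D} and {A, D}.
Within {B, C, D}: {C}⁺ ∩ {B, C, D} = {B, C}, not the whole set, so C --> B violates BCNF; decompose into {B, C} and {C, D}.
{B, C}: every determinant is a superkey — BCNF.
{C, D}: every determinant is a superkey — BCNF.
{A, D}: every determinant is a superkey — BCNF.

{A, D}; {B, C}; {C, D}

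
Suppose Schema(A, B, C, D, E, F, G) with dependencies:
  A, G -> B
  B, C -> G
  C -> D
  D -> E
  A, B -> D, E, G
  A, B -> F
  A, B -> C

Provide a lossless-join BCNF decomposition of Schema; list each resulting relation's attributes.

{A, B, C, F}; {B, C, G}; {C, D}; {D, E}

Candidate keys of the original relation: {A, B}, {A, G}.
In {A, B, C, D, E, F, G}, {B, C} is not a superkey ({B, C}⁺ restricted to this set is {B, C, D, E, G}), so split on B, C -> D, E, G into {B, C, D, E, G} and {A, B, C, F}.
In {B, C, D, E, G}, {C} is not a superkey ({C}⁺ restricted to this set is {C, D, E}), so split on C -> D, E into {C, D, E} and {B, C, G}.
In {C, D, E}, {D} is not a superkey ({D}⁺ restricted to this set is {D, E}), so split on D -> E into {D, E} and {C, D}.
{D, E} is in BCNF.
{C, D} is in BCNF.
{B, C, G} is in BCNF.
{A, B, C, F} is in BCNF.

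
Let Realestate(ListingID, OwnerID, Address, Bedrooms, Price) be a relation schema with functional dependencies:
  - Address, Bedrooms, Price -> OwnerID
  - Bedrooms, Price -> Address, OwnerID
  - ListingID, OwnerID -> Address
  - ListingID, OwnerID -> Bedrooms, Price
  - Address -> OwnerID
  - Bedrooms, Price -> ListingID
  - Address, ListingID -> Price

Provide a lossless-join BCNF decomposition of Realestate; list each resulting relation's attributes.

{Address, Bedrooms, ListingID, Price}; {Address, OwnerID}

Candidate keys of the original relation: {Address, ListingID}, {Bedrooms, Price}, {ListingID, OwnerID}.
Within {Address, Bedrooms, ListingID, OwnerID, Price}: {Address}⁺ ∩ {Address, Bedrooms, ListingID, OwnerID, Price} = {Address, OwnerID}, not the whole set, so Address -> OwnerID violates BCNF; decompose into {Address, OwnerID} and {Address, Bedrooms, ListingID, Price}.
{Address, OwnerID}: every determinant is a superkey — BCNF.
{Address, Bedrooms, ListingID, Price}: every determinant is a superkey — BCNF.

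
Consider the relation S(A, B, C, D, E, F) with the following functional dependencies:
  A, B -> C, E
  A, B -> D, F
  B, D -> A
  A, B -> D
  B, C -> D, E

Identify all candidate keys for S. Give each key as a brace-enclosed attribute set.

{A, B}, {B, C}, {B, D}

Attributes never on any right-hand side: {B} — every candidate key must contain it.
{A, B}⁺ = {A, B, C, D, E, F}, which is every attribute, so {A, B} is a candidate key.
{B, C}⁺ = {A, B, C, D, E, F}, which is every attribute, so {B, C} is a candidate key.
{B, D}⁺ = {A, B, C, D, E, F}, which is every attribute, so {B, D} is a candidate key.
These are minimal and exhaustive — every other superkey contains one of them.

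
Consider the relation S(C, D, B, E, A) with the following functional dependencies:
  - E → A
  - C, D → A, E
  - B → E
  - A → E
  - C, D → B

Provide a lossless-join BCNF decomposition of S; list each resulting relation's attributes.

Candidate key of the original relation: {C, D}.
In {A, B, C, D, E}, {E} is not a superkey ({E}⁺ restricted to this set is {A, E}), so split on E → A into {A, E} and {B, C, D, E}.
{A, E} is in BCNF.
In {B, C, D, E}, {B} is not a superkey ({B}⁺ restricted to this set is {B, E}), so split on B → E into {B, E} and {B, C, D}.
{B, E} is in BCNF.
{B, C, D} is in BCNF.

{A, E}; {B, C, D}; {B, E}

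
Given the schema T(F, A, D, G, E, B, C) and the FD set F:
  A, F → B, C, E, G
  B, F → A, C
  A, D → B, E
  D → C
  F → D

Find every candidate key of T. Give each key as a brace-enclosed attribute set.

{A, F}, {B, F}

Attributes never on any right-hand side: {F} — every candidate key must contain it.
{A, F}⁺ = {A, B, C, D, E, F, G}, which is every attribute, so {A, F} is a candidate key.
{B, F}⁺ = {A, B, C, D, E, F, G}, which is every attribute, so {B, F} is a candidate key.
These are minimal and exhaustive — every other superkey contains one of them.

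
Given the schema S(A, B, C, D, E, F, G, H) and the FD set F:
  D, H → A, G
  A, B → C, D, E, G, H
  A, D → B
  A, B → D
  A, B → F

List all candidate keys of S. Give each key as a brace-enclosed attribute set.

{A, B}, {A, D}, {D, H}

{A, B}⁺ = {A, B, C, D, E, F, G, H}, which is every attribute, so {A, B} is a candidate key.
{A, D}⁺ = {A, B, C, D, E, F, G, H}, which is every attribute, so {A, D} is a candidate key.
{D, H}⁺ = {A, B, C, D, E, F, G, H}, which is every attribute, so {D, H} is a candidate key.
These are minimal and exhaustive — every other superkey contains one of them.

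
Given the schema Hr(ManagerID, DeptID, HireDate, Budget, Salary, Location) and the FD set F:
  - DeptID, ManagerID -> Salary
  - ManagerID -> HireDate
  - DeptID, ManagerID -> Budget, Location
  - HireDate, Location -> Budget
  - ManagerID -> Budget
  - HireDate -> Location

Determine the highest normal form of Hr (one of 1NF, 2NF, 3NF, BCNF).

1NF

Candidate key: {DeptID, ManagerID}. Prime attributes: {DeptID, ManagerID}.
ManagerID -> HireDate: {ManagerID}⁺ = {Budget, HireDate, Location, ManagerID}, which is not all of the attributes, so the left side is not a superkey — BCNF is violated.
Because {HireDate} is non-prime and the left side of ManagerID -> HireDate is not a superkey, the relation is not in 3NF.
The proper key subset {ManagerID} of {DeptID, ManagerID} determines non-prime {Budget, HireDate, Location}, so the relation is not even in 2NF.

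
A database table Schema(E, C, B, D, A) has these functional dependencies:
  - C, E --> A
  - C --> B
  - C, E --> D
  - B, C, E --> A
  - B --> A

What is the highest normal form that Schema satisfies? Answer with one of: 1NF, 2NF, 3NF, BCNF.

1NF

Candidate key: {C, E}. Prime attributes: {C, E}.
C --> B: {C}⁺ = {A, B, C}, which is not all of the attributes, so the left side is not a superkey — BCNF is violated.
Because {B} is non-prime and the left side of C --> B is not a superkey, the relation is not in 3NF.
The proper key subset {C} of {C, E} determines non-prime {A, B}, so the relation is not even in 2NF.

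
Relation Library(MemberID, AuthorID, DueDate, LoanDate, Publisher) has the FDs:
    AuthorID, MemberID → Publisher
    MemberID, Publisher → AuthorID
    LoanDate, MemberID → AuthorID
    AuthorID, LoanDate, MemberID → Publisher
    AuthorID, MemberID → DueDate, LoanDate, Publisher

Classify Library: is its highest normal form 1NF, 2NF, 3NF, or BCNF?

Candidate keys: {AuthorID, MemberID}, {LoanDate, MemberID}, {MemberID, Publisher}. Prime attributes: {AuthorID, LoanDate, MemberID, Publisher}.
Each dependency's left side is a superkey — BCNF holds.

BCNF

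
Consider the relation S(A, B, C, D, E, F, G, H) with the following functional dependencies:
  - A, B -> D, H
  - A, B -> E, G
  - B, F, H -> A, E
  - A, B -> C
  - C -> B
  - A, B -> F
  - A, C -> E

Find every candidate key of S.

{A, B}⁺ = {A, B, C, D, E, F, G, H} — all of the relation — so {A, B} is a candidate key.
{A, C}⁺ = {A, B, C, D, E, F, G, H} — all of the relation — so {A, C} is a candidate key.
{B, F, H}⁺ = {A, B, C, D, E, F, G, H} — all of the relation — so {B, F, H} is a candidate key.
{C, F, H}⁺ = {A, B, C, D, E, F, G, H} — all of the relation — so {C, F, H} is a candidate key.
These are minimal and exhaustive — every other superkey contains one of them.

{A, B}, {A, C}, {B, F, H}, {C, F, H}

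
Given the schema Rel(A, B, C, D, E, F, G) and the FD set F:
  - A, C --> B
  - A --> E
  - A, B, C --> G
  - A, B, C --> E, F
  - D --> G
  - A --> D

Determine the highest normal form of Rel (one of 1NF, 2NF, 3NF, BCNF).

Candidate key: {A, C}. Prime attributes: {A, C}.
For A --> E we have {A}⁺ = {A, D, E, G}; {A} is not a superkey, so BCNF fails.
A --> E has non-prime {E} on the right and a non-superkey on the left, so 3NF fails.
{A} is a proper subset of the key {A, C}, and {A}⁺ contains the non-prime attributes {D, E, G} — a partial dependency, so 2NF is violated.

1NF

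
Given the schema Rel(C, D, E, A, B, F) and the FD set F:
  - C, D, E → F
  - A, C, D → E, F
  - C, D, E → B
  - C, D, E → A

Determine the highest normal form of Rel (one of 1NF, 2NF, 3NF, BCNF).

BCNF

Candidate keys: {A, C, D}, {C, D, E}. Prime attributes: {A, C, D, E}.
Every FD has a superkey on the left, so the relation is in BCNF.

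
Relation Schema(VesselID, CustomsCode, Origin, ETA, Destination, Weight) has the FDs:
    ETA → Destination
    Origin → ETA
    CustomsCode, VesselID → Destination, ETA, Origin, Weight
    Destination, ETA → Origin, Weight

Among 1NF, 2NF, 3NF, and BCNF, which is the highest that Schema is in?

Candidate key: {CustomsCode, VesselID}. Prime attributes: {CustomsCode, VesselID}.
For ETA → Destination we have {ETA}⁺ = {Destination, ETA, Origin, Weight}; {ETA} is not a superkey, so BCNF fails.
ETA → Destination has non-prime {Destination} on the right and a non-superkey on the left, so 3NF fails.
No proper subset of a key has a non-prime attribute in its closure, so there is no partial dependency; 2NF holds.

2NF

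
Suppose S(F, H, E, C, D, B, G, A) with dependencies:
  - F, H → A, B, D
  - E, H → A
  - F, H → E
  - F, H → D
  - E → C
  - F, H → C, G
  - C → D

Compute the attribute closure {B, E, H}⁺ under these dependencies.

{A, B, C, D, E, H}

Start with {B, E, H}.
E, H → A applies; add {A} → now {A, B, E, H}.
E → C applies; add {C} → now {A, B, C, E, H}.
C → D applies; add {D} → now {A, B, C, D, E, H}.
No further FD applies.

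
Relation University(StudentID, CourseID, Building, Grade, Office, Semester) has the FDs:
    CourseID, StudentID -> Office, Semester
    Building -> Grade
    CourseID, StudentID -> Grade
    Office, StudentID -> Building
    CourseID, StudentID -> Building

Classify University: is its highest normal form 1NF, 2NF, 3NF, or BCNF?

2NF

Candidate key: {CourseID, StudentID}. Prime attributes: {CourseID, StudentID}.
Building -> Grade breaks BCNF: {Building}⁺ = {Building, Grade}, so {Building} is not a superkey.
Building -> Grade determines the non-prime attribute {Grade} from a non-superkey — 3NF is violated.
No non-prime attribute depends on a proper subset of any candidate key, so 2NF holds.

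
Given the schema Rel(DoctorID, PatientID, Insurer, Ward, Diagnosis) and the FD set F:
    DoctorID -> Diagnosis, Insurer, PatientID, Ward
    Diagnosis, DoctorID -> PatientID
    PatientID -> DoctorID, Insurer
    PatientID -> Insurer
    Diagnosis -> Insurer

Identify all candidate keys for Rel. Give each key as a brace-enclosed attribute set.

{DoctorID}⁺ = {Diagnosis, DoctorID, Insurer, PatientID, Ward}, which is every attribute, so {DoctorID} is a candidate key.
{PatientID}⁺ = {Diagnosis, DoctorID, Insurer, PatientID, Ward}, which is every attribute, so {PatientID} is a candidate key.
No proper subset of any of these is a key, and no other minimal superkey exists.

{DoctorID}, {PatientID}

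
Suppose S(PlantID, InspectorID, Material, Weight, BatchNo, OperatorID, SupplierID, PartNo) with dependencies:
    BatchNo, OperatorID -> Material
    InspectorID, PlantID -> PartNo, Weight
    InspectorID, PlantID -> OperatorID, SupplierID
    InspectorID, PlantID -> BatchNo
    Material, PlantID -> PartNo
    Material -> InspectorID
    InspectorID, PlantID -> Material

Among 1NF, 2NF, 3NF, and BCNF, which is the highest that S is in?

3NF

Candidate keys: {BatchNo, OperatorID, PlantID}, {InspectorID, PlantID}, {Material, PlantID}. Prime attributes: {BatchNo, InspectorID, Material, OperatorID, PlantID}.
For BatchNo, OperatorID -> Material we have {BatchNo, OperatorID}⁺ = {BatchNo, InspectorID, Material, OperatorID}; {BatchNo, OperatorID} is not a superkey, so BCNF fails.
But every attribute on its right side ({Material}) is prime, and the same holds for every other non-superkey FD, so 3NF still holds.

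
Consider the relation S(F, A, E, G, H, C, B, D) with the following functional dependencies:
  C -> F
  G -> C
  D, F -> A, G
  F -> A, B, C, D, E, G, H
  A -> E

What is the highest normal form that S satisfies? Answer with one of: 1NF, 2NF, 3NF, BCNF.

2NF

Candidate keys: {C}, {F}, {G}. Prime attributes: {C, F, G}.
A -> E breaks BCNF: {A}⁺ = {A, E}, so {A} is not a superkey.
A -> E determines the non-prime attribute {E} from a non-superkey — 3NF is violated.
All keys have size 1, which rules out partial dependencies — 2NF is satisfied.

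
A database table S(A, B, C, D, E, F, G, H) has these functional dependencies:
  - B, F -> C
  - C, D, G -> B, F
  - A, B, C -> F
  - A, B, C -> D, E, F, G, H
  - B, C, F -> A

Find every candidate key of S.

{B, F}⁺ = {A, B, C, D, E, F, G, H} — all of the relation — so {B, F} is a candidate key.
{A, B, C}⁺ = {A, B, C, D, E, F, G, H} — all of the relation — so {A, B, C} is a candidate key.
{C, D, G}⁺ = {A, B, C, D, E, F, G, H} — all of the relation — so {C, D, G} is a candidate key.
These are minimal and exhaustive — every other superkey contains one of them.

{A, B, C}, {B, F}, {C, D, G}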